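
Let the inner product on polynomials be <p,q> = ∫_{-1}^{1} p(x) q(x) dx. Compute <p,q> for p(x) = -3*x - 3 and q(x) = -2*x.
<p,q> = 4

Expand the product: p(x)·q(x) = 6*x^2 + 6*x.
∫_{-1}^{1} of each monomial x^k gives [2/(k+1) if k even, 0 if k odd]. Integrating term-by-term (or equivalently evaluating the antiderivative F(x) = 2*x^3 + 3*x^2 at the endpoints):
  F(1) − F(−1) = 5 − (1) = 4.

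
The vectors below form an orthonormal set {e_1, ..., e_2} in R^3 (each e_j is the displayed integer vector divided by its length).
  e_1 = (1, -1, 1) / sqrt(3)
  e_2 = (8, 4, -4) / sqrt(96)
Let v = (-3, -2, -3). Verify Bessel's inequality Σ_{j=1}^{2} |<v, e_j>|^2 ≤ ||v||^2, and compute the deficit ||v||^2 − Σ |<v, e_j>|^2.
Σ |<v, e_j>|^2 = 19/2; ||v||^2 = 22; deficit = 25/2

Write each e_j = u_j / sqrt(<u_j, u_j>) where u_j is the displayed integer vector. Then <v, e_j> = <v, u_j> / sqrt(<u_j, u_j>), so |<v, e_j>|^2 = <v, u_j>^2 / <u_j, u_j>.
Coefficients: <v, e_1> = -4/sqrt(3), <v, e_2> = -20/sqrt(96).
Square and sum: Σ |<v, e_j>|^2 = 19/2.
Compute ||v||^2 = v·v = 22.
Deficit = 22 − 19/2 = 25/2 ≥ 0, confirming Bessel's inequality. (The deficit equals ||v − Σ <v,e_j> e_j||^2, the squared distance from v to span{e_j}.)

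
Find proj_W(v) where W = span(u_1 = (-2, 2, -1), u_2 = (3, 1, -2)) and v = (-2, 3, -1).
proj_W(v) = (-265/122, 317/122, -89/61)

Set up U = [u_1 | ... | u_2] ∈ R^(3×2). The projector onto W = col(U) is P = U (U^T U)^(-1) U^T.
Compute U^T U =
  [9, -2]
  [-2, 14],
and U^T v = (11, -1).
Solve U^T U · c = U^T v for the coefficients: c = (76/61, 13/122). The projection is proj_W(v) = U c.
Check: (v - proj_W(v)) · u_1 = 0  (should be 0).
Check: (v - proj_W(v)) · u_2 = 0  (should be 0).
Result: proj_W(v) = (-265/122, 317/122, -89/61).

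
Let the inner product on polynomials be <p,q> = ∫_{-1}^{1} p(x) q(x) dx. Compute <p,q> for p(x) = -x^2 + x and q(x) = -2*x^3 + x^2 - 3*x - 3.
<p,q> = -6/5

Expand the product: p(x)·q(x) = 2*x^5 - 3*x^4 + 4*x^3 - 3*x.
∫_{-1}^{1} of each monomial x^k gives [2/(k+1) if k even, 0 if k odd]. Integrating term-by-term (or equivalently evaluating the antiderivative F(x) = x^6/3 - 3*x^5/5 + x^4 - 3*x^2/2 at the endpoints):
  F(1) − F(−1) = -23/30 − (13/30) = -6/5.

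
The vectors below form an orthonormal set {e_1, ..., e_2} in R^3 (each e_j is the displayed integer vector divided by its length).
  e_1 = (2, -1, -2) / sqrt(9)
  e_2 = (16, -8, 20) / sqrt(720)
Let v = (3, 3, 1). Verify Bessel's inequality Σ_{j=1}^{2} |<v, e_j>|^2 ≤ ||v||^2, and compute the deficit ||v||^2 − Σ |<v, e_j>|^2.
Σ |<v, e_j>|^2 = 14/5; ||v||^2 = 19; deficit = 81/5

Write each e_j = u_j / sqrt(<u_j, u_j>) where u_j is the displayed integer vector. Then <v, e_j> = <v, u_j> / sqrt(<u_j, u_j>), so |<v, e_j>|^2 = <v, u_j>^2 / <u_j, u_j>.
Coefficients: <v, e_1> = 1/sqrt(9), <v, e_2> = 44/sqrt(720).
Square and sum: Σ |<v, e_j>|^2 = 14/5.
Compute ||v||^2 = v·v = 19.
Deficit = 19 − 14/5 = 81/5 ≥ 0, confirming Bessel's inequality. (The deficit equals ||v − Σ <v,e_j> e_j||^2, the squared distance from v to span{e_j}.)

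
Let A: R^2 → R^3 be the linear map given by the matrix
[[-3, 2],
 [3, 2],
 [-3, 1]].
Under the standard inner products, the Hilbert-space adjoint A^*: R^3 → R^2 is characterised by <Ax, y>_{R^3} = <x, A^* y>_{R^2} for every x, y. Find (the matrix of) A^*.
A^* = A^T =
[[-3, 3, -3],
 [2, 2, 1]]

For real matrices with standard dot products, the defining identity <Ax, y> = <x, A^* y> gives (Ax)^T y = x^T (A^*) y, i.e. x^T A^T y = x^T (A^*) y. Since this holds for all x, y, we must have A^* = A^T. Therefore
A^* =
[[-3, 3, -3],
 [2, 2, 1]].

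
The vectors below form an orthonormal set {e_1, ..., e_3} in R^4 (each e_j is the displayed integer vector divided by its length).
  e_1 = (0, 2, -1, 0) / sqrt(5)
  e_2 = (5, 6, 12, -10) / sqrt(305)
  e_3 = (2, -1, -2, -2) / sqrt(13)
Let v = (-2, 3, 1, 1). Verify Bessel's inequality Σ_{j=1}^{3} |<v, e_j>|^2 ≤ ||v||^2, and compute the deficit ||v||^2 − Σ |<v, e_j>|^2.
Σ |<v, e_j>|^2 = 11606/793; ||v||^2 = 15; deficit = 289/793

Write each e_j = u_j / sqrt(<u_j, u_j>) where u_j is the displayed integer vector. Then <v, e_j> = <v, u_j> / sqrt(<u_j, u_j>), so |<v, e_j>|^2 = <v, u_j>^2 / <u_j, u_j>.
Coefficients: <v, e_1> = 5/sqrt(5), <v, e_2> = 10/sqrt(305), <v, e_3> = -11/sqrt(13).
Square and sum: Σ |<v, e_j>|^2 = 11606/793.
Compute ||v||^2 = v·v = 15.
Deficit = 15 − 11606/793 = 289/793 ≥ 0, confirming Bessel's inequality. (The deficit equals ||v − Σ <v,e_j> e_j||^2, the squared distance from v to span{e_j}.)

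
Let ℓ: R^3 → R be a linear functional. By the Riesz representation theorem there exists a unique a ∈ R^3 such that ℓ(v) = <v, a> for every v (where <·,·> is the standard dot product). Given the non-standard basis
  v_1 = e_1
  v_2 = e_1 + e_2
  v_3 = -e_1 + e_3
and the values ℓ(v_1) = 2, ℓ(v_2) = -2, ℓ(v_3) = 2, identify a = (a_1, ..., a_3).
a = (2, -4, 4)

Write a = (a_1, ..., a_3) in the standard basis. For each basis vector v_i, ℓ(v_i) = <v_i, a> is a linear equation in the a_j's. Collect the n equations into a matrix system V a = ℓ, where row i of V is v_i (expressed in the standard basis). Since V is invertible (lower-triangular with 1s on the diagonal, up to permutation), solve by back-substitution:
  V =
[[1, 0, 0],
 [1, 1, 0],
 [-1, 0, 1]]
  V a = (2, -2, 2)
Solving gives a = (2, -4, 4).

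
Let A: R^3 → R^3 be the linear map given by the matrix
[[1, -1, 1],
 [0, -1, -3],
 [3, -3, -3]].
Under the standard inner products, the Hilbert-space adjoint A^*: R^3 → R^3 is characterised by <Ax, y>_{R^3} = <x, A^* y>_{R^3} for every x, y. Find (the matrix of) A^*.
A^* = A^T =
[[1, 0, 3],
 [-1, -1, -3],
 [1, -3, -3]]

For real matrices with standard dot products, the defining identity <Ax, y> = <x, A^* y> gives (Ax)^T y = x^T (A^*) y, i.e. x^T A^T y = x^T (A^*) y. Since this holds for all x, y, we must have A^* = A^T. Therefore
A^* =
[[1, 0, 3],
 [-1, -1, -3],
 [1, -3, -3]].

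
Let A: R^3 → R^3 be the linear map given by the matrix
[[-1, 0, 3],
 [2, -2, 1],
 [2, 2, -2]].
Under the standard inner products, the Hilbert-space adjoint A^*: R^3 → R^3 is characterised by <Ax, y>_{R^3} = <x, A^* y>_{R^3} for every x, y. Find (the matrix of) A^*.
A^* = A^T =
[[-1, 2, 2],
 [0, -2, 2],
 [3, 1, -2]]

For real matrices with standard dot products, the defining identity <Ax, y> = <x, A^* y> gives (Ax)^T y = x^T (A^*) y, i.e. x^T A^T y = x^T (A^*) y. Since this holds for all x, y, we must have A^* = A^T. Therefore
A^* =
[[-1, 2, 2],
 [0, -2, 2],
 [3, 1, -2]].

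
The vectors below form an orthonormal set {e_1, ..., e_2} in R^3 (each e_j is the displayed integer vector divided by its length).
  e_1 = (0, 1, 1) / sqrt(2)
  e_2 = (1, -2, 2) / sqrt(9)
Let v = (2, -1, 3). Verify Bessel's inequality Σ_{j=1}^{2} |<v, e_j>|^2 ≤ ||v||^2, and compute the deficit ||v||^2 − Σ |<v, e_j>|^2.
Σ |<v, e_j>|^2 = 118/9; ||v||^2 = 14; deficit = 8/9

Write each e_j = u_j / sqrt(<u_j, u_j>) where u_j is the displayed integer vector. Then <v, e_j> = <v, u_j> / sqrt(<u_j, u_j>), so |<v, e_j>|^2 = <v, u_j>^2 / <u_j, u_j>.
Coefficients: <v, e_1> = 2/sqrt(2), <v, e_2> = 10/sqrt(9).
Square and sum: Σ |<v, e_j>|^2 = 118/9.
Compute ||v||^2 = v·v = 14.
Deficit = 14 − 118/9 = 8/9 ≥ 0, confirming Bessel's inequality. (The deficit equals ||v − Σ <v,e_j> e_j||^2, the squared distance from v to span{e_j}.)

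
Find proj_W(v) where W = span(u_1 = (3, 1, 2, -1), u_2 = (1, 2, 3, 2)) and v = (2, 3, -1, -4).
proj_W(v) = (59/21, -1/3, 2/21, -19/7)

Set up U = [u_1 | ... | u_2] ∈ R^(4×2). The projector onto W = col(U) is P = U (U^T U)^(-1) U^T.
Compute U^T U =
  [15, 9]
  [9, 18],
and U^T v = (11, -3).
Solve U^T U · c = U^T v for the coefficients: c = (25/21, -16/21). The projection is proj_W(v) = U c.
Check: (v - proj_W(v)) · u_1 = 0  (should be 0).
Check: (v - proj_W(v)) · u_2 = 0  (should be 0).
Result: proj_W(v) = (59/21, -1/3, 2/21, -19/7).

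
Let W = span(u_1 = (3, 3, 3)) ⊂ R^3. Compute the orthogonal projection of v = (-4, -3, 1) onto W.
proj_W(v) = (-2, -2, -2)

Set up U = [u_1 | ... | u_1] ∈ R^(3×1). The projector onto W = col(U) is P = U (U^T U)^(-1) U^T.
Compute U^T U =
  [27],
and U^T v = (-18).
Solve U^T U · c = U^T v for the coefficients: c = (-2/3). The projection is proj_W(v) = U c.
Check: (v - proj_W(v)) · u_1 = 0  (should be 0).
Result: proj_W(v) = (-2, -2, -2).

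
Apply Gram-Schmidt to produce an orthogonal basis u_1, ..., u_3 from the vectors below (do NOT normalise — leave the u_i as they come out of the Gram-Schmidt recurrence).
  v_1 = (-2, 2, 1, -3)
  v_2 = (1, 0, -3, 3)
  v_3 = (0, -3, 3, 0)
Orthogonal basis:
  u_1 = (-2, 2, 1, -3)
  u_2 = (-5/9, 14/9, -20/9, 2/3)
  u_3 = (-81/73, -36/73, 9/146, 63/146)

Apply the Gram-Schmidt recurrence
  u_1 = v_1
  u_i = v_i − Σ_{j<i} ((v_i · u_j) / (u_j · u_j)) · u_j.

Step by step this gives:
  u_1 = (-2, 2, 1, -3)
  u_2 = (-5/9, 14/9, -20/9, 2/3)
  u_3 = (-81/73, -36/73, 9/146, 63/146)

Orthogonality check:
  u_2 · u_1 = 0 (should be 0)
  u_3 · u_1 = 0 (should be 0)
  u_3 · u_2 = 0 (should be 0)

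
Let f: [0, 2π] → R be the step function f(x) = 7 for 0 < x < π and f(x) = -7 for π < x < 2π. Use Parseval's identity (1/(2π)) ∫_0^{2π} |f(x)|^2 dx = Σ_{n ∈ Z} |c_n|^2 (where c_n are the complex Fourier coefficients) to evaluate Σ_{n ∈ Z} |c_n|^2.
Σ |c_n|^2 = 49

Parseval equates the L^2 energy of f (normalised by 1/(2π)) with the ℓ^2 sum of its Fourier coefficients: (1/(2π)) ∫_0^{2π} |f|^2 = Σ |c_n|^2.
Compute the left side: (1/(2π)) [∫_0^π 7^2 dx + ∫_π^{2π} (-7)^2 dx] = (1/(2π)) · (49π + 49π) = (49 + 49)/2 = 49.
So Σ_{n ∈ Z} |c_n|^2 = 49.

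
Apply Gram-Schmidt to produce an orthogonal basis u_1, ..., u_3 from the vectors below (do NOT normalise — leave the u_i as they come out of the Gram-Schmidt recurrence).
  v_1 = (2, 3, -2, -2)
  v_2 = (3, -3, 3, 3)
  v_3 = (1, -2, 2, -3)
Orthogonal basis:
  u_1 = (2, 3, -2, -2)
  u_2 = (31/7, -6/7, 11/7, 11/7)
  u_3 = (23/59, -92/59, 90/59, -205/59)

Apply the Gram-Schmidt recurrence
  u_1 = v_1
  u_i = v_i − Σ_{j<i} ((v_i · u_j) / (u_j · u_j)) · u_j.

Step by step this gives:
  u_1 = (2, 3, -2, -2)
  u_2 = (31/7, -6/7, 11/7, 11/7)
  u_3 = (23/59, -92/59, 90/59, -205/59)

Orthogonality check:
  u_2 · u_1 = 0 (should be 0)
  u_3 · u_1 = 0 (should be 0)
  u_3 · u_2 = 0 (should be 0)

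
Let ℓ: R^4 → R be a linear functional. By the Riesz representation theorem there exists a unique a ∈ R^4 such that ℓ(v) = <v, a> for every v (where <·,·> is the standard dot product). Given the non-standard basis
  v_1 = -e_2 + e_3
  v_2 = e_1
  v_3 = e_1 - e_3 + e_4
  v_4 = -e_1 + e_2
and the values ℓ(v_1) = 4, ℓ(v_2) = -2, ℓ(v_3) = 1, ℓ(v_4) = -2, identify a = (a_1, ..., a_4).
a = (-2, -4, 0, 3)

Write a = (a_1, ..., a_4) in the standard basis. For each basis vector v_i, ℓ(v_i) = <v_i, a> is a linear equation in the a_j's. Collect the n equations into a matrix system V a = ℓ, where row i of V is v_i (expressed in the standard basis). Since V is invertible (lower-triangular with 1s on the diagonal, up to permutation), solve by back-substitution:
  V =
[[0, -1, 1, 0],
 [1, 0, 0, 0],
 [1, 0, -1, 1],
 [-1, 1, 0, 0]]
  V a = (4, -2, 1, -2)
Solving gives a = (-2, -4, 0, 3).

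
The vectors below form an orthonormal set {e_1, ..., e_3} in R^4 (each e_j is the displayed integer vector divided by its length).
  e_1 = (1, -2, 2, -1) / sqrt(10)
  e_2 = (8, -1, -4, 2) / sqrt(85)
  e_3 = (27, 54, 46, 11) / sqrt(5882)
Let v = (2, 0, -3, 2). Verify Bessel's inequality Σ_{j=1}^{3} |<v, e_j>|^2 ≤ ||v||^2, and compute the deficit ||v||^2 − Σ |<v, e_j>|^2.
Σ |<v, e_j>|^2 = 2820/173; ||v||^2 = 17; deficit = 121/173

Write each e_j = u_j / sqrt(<u_j, u_j>) where u_j is the displayed integer vector. Then <v, e_j> = <v, u_j> / sqrt(<u_j, u_j>), so |<v, e_j>|^2 = <v, u_j>^2 / <u_j, u_j>.
Coefficients: <v, e_1> = -6/sqrt(10), <v, e_2> = 32/sqrt(85), <v, e_3> = -62/sqrt(5882).
Square and sum: Σ |<v, e_j>|^2 = 2820/173.
Compute ||v||^2 = v·v = 17.
Deficit = 17 − 2820/173 = 121/173 ≥ 0, confirming Bessel's inequality. (The deficit equals ||v − Σ <v,e_j> e_j||^2, the squared distance from v to span{e_j}.)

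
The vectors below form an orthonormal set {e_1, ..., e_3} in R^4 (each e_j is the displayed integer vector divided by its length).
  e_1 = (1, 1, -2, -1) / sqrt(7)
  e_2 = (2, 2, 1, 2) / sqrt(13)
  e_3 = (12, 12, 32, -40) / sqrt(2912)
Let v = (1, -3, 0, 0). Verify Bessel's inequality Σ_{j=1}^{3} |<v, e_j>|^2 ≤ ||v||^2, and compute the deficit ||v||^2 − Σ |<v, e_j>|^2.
Σ |<v, e_j>|^2 = 2; ||v||^2 = 10; deficit = 8

Write each e_j = u_j / sqrt(<u_j, u_j>) where u_j is the displayed integer vector. Then <v, e_j> = <v, u_j> / sqrt(<u_j, u_j>), so |<v, e_j>|^2 = <v, u_j>^2 / <u_j, u_j>.
Coefficients: <v, e_1> = -2/sqrt(7), <v, e_2> = -4/sqrt(13), <v, e_3> = -24/sqrt(2912).
Square and sum: Σ |<v, e_j>|^2 = 2.
Compute ||v||^2 = v·v = 10.
Deficit = 10 − 2 = 8 ≥ 0, confirming Bessel's inequality. (The deficit equals ||v − Σ <v,e_j> e_j||^2, the squared distance from v to span{e_j}.)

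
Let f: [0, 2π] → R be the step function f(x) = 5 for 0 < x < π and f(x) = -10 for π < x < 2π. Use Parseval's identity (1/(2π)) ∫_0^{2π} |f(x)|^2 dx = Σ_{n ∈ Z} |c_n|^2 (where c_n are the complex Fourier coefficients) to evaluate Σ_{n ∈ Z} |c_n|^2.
Σ |c_n|^2 = 125/2

Parseval equates the L^2 energy of f (normalised by 1/(2π)) with the ℓ^2 sum of its Fourier coefficients: (1/(2π)) ∫_0^{2π} |f|^2 = Σ |c_n|^2.
Compute the left side: (1/(2π)) [∫_0^π 5^2 dx + ∫_π^{2π} (-10)^2 dx] = (1/(2π)) · (25π + 100π) = (25 + 100)/2 = 125/2.
So Σ_{n ∈ Z} |c_n|^2 = 125/2.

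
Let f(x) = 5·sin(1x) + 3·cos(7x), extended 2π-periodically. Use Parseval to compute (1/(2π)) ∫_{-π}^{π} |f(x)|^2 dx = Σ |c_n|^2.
Σ |c_n|^2 = 17

Expand |f|^2 and use orthogonality of {sin(nx), cos(mx)} on [-π, π]:
  ∫_{-π}^{π} sin(nx)^2 dx = π, ∫ cos(mx)^2 dx = π, and cross terms integrate to 0.
So ∫_{-π}^{π} f(x)^2 dx = 5^2 · π + 3^2 · π = (25 + 9)π.
Divide by 2π: (25 + 9)/2 = 17.
By Parseval, this equals Σ |c_n|^2.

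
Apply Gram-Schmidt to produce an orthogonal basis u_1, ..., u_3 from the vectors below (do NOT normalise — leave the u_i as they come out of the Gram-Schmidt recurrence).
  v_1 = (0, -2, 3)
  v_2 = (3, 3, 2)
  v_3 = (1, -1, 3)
Orthogonal basis:
  u_1 = (0, -2, 3)
  u_2 = (3, 3, 2)
  u_3 = (2/11, -18/143, -12/143)

Apply the Gram-Schmidt recurrence
  u_1 = v_1
  u_i = v_i − Σ_{j<i} ((v_i · u_j) / (u_j · u_j)) · u_j.

Step by step this gives:
  u_1 = (0, -2, 3)
  u_2 = (3, 3, 2)
  u_3 = (2/11, -18/143, -12/143)

Orthogonality check:
  u_2 · u_1 = 0 (should be 0)
  u_3 · u_1 = 0 (should be 0)
  u_3 · u_2 = 0 (should be 0)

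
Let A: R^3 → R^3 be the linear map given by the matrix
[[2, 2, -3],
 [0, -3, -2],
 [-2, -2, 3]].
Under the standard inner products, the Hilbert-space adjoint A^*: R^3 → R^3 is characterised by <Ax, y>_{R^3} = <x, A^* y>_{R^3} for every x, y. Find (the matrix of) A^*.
A^* = A^T =
[[2, 0, -2],
 [2, -3, -2],
 [-3, -2, 3]]

For real matrices with standard dot products, the defining identity <Ax, y> = <x, A^* y> gives (Ax)^T y = x^T (A^*) y, i.e. x^T A^T y = x^T (A^*) y. Since this holds for all x, y, we must have A^* = A^T. Therefore
A^* =
[[2, 0, -2],
 [2, -3, -2],
 [-3, -2, 3]].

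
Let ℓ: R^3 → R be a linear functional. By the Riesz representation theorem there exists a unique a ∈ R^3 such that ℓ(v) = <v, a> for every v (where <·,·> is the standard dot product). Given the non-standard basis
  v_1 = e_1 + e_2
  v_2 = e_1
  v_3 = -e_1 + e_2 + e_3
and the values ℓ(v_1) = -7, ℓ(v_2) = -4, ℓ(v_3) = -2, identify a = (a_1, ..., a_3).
a = (-4, -3, -3)

Write a = (a_1, ..., a_3) in the standard basis. For each basis vector v_i, ℓ(v_i) = <v_i, a> is a linear equation in the a_j's. Collect the n equations into a matrix system V a = ℓ, where row i of V is v_i (expressed in the standard basis). Since V is invertible (lower-triangular with 1s on the diagonal, up to permutation), solve by back-substitution:
  V =
[[1, 1, 0],
 [1, 0, 0],
 [-1, 1, 1]]
  V a = (-7, -4, -2)
Solving gives a = (-4, -3, -3).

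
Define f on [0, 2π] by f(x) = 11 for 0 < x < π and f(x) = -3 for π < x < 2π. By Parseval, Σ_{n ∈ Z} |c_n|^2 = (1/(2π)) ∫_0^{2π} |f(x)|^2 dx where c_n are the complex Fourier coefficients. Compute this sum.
Σ |c_n|^2 = 65

Parseval equates the L^2 energy of f (normalised by 1/(2π)) with the ℓ^2 sum of its Fourier coefficients: (1/(2π)) ∫_0^{2π} |f|^2 = Σ |c_n|^2.
Compute the left side: (1/(2π)) [∫_0^π 11^2 dx + ∫_π^{2π} (-3)^2 dx] = (1/(2π)) · (121π + 9π) = (121 + 9)/2 = 65.
So Σ_{n ∈ Z} |c_n|^2 = 65.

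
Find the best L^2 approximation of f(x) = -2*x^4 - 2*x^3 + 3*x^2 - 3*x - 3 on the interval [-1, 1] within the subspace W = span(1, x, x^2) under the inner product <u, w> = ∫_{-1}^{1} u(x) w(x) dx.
g(x) = 9*x^2/7 - 21*x/5 - 99/35

The best approximation g ∈ W is the orthogonal projection of f onto W. Writing g = a_0 + a_1 x + a_2 x^2, the coefficients solve the normal equations G · a = b where
  G_{ij} = <φ_i, φ_j> and b_i = <f, φ_i>, with φ_0 = 1, φ_1 = x, φ_2 = x^2.
G =
  [2, 0, 2/3]
  [0, 2/3, 0]
  [2/3, 0, 2/5],
b = (-24/5, -14/5, -48/35).
Solving gives a_0 = -99/35, a_1 = -21/5, a_2 = 9/7, so
  g(x) = 9*x^2/7 - 21*x/5 - 99/35.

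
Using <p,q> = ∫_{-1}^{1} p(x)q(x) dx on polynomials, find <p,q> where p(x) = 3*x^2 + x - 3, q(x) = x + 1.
<p,q> = -10/3

Expand the product: p(x)·q(x) = 3*x^3 + 4*x^2 - 2*x - 3.
∫_{-1}^{1} of each monomial x^k gives [2/(k+1) if k even, 0 if k odd]. Integrating term-by-term (or equivalently evaluating the antiderivative F(x) = 3*x^4/4 + 4*x^3/3 - x^2 - 3*x at the endpoints):
  F(1) − F(−1) = -23/12 − (17/12) = -10/3.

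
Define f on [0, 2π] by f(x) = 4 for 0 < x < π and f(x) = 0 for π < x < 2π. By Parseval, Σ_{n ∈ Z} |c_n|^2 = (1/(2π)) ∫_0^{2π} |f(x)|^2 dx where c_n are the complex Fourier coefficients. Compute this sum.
Σ |c_n|^2 = 8

Parseval equates the L^2 energy of f (normalised by 1/(2π)) with the ℓ^2 sum of its Fourier coefficients: (1/(2π)) ∫_0^{2π} |f|^2 = Σ |c_n|^2.
Compute the left side: (1/(2π)) [∫_0^π 4^2 dx + ∫_π^{2π} 0^2 dx] = (1/(2π)) · (16π + 0π) = (16 + 0)/2 = 8.
So Σ_{n ∈ Z} |c_n|^2 = 8.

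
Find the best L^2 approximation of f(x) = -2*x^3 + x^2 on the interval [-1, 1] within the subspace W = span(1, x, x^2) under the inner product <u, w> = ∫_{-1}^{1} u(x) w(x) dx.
g(x) = x^2 - 6*x/5

The best approximation g ∈ W is the orthogonal projection of f onto W. Writing g = a_0 + a_1 x + a_2 x^2, the coefficients solve the normal equations G · a = b where
  G_{ij} = <φ_i, φ_j> and b_i = <f, φ_i>, with φ_0 = 1, φ_1 = x, φ_2 = x^2.
G =
  [2, 0, 2/3]
  [0, 2/3, 0]
  [2/3, 0, 2/5],
b = (2/3, -4/5, 2/5).
Solving gives a_0 = 0, a_1 = -6/5, a_2 = 1, so
  g(x) = x^2 - 6*x/5.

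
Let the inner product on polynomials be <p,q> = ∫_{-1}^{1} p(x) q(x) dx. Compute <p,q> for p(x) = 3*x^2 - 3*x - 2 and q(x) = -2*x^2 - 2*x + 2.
<p,q> = 4/15

Expand the product: p(x)·q(x) = -6*x^4 + 16*x^2 - 2*x - 4.
∫_{-1}^{1} of each monomial x^k gives [2/(k+1) if k even, 0 if k odd]. Integrating term-by-term (or equivalently evaluating the antiderivative F(x) = -6*x^5/5 + 16*x^3/3 - x^2 - 4*x at the endpoints):
  F(1) − F(−1) = -13/15 − (-17/15) = 4/15.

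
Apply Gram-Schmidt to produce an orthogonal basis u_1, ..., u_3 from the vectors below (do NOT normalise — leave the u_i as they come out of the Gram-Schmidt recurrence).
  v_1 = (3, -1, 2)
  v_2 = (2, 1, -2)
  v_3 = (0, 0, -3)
Orthogonal basis:
  u_1 = (3, -1, 2)
  u_2 = (25/14, 15/14, -15/7)
  u_3 = (0, -6/5, -3/5)

Apply the Gram-Schmidt recurrence
  u_1 = v_1
  u_i = v_i − Σ_{j<i} ((v_i · u_j) / (u_j · u_j)) · u_j.

Step by step this gives:
  u_1 = (3, -1, 2)
  u_2 = (25/14, 15/14, -15/7)
  u_3 = (0, -6/5, -3/5)

Orthogonality check:
  u_2 · u_1 = 0 (should be 0)
  u_3 · u_1 = 0 (should be 0)
  u_3 · u_2 = 0 (should be 0)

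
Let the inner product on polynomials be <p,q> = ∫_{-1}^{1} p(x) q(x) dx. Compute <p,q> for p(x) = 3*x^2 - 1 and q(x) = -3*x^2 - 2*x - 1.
<p,q> = -8/5

Expand the product: p(x)·q(x) = -9*x^4 - 6*x^3 + 2*x + 1.
∫_{-1}^{1} of each monomial x^k gives [2/(k+1) if k even, 0 if k odd]. Integrating term-by-term (or equivalently evaluating the antiderivative F(x) = -9*x^5/5 - 3*x^4/2 + x^2 + x at the endpoints):
  F(1) − F(−1) = -13/10 − (3/10) = -8/5.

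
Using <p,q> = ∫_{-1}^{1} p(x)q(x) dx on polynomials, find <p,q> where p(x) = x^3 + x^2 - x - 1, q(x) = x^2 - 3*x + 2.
<p,q> = -32/15

Expand the product: p(x)·q(x) = x^5 - 2*x^4 - 2*x^3 + 4*x^2 + x - 2.
∫_{-1}^{1} of each monomial x^k gives [2/(k+1) if k even, 0 if k odd]. Integrating term-by-term (or equivalently evaluating the antiderivative F(x) = x^6/6 - 2*x^5/5 - x^4/2 + 4*x^3/3 + x^2/2 - 2*x at the endpoints):
  F(1) − F(−1) = -9/10 − (37/30) = -32/15.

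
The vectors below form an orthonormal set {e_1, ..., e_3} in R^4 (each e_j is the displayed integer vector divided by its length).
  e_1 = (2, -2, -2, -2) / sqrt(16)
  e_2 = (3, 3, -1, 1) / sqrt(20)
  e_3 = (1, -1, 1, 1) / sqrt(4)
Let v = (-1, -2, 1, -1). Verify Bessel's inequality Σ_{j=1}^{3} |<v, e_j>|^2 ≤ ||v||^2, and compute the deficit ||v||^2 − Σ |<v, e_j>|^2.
Σ |<v, e_j>|^2 = 131/20; ||v||^2 = 7; deficit = 9/20

Write each e_j = u_j / sqrt(<u_j, u_j>) where u_j is the displayed integer vector. Then <v, e_j> = <v, u_j> / sqrt(<u_j, u_j>), so |<v, e_j>|^2 = <v, u_j>^2 / <u_j, u_j>.
Coefficients: <v, e_1> = 2/sqrt(16), <v, e_2> = -11/sqrt(20), <v, e_3> = 1/sqrt(4).
Square and sum: Σ |<v, e_j>|^2 = 131/20.
Compute ||v||^2 = v·v = 7.
Deficit = 7 − 131/20 = 9/20 ≥ 0, confirming Bessel's inequality. (The deficit equals ||v − Σ <v,e_j> e_j||^2, the squared distance from v to span{e_j}.)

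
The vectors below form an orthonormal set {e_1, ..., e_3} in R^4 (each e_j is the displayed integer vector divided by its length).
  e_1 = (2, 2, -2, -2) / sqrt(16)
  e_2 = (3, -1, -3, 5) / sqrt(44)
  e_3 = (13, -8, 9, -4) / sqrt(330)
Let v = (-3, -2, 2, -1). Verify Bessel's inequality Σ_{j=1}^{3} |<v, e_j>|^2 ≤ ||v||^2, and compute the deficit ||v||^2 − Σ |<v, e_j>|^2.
Σ |<v, e_j>|^2 = 491/30; ||v||^2 = 18; deficit = 49/30

Write each e_j = u_j / sqrt(<u_j, u_j>) where u_j is the displayed integer vector. Then <v, e_j> = <v, u_j> / sqrt(<u_j, u_j>), so |<v, e_j>|^2 = <v, u_j>^2 / <u_j, u_j>.
Coefficients: <v, e_1> = -12/sqrt(16), <v, e_2> = -18/sqrt(44), <v, e_3> = -1/sqrt(330).
Square and sum: Σ |<v, e_j>|^2 = 491/30.
Compute ||v||^2 = v·v = 18.
Deficit = 18 − 491/30 = 49/30 ≥ 0, confirming Bessel's inequality. (The deficit equals ||v − Σ <v,e_j> e_j||^2, the squared distance from v to span{e_j}.)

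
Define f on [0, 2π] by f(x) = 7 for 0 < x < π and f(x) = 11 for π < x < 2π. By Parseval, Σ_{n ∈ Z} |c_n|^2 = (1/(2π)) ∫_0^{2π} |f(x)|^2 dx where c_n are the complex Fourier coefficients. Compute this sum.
Σ |c_n|^2 = 85

Parseval equates the L^2 energy of f (normalised by 1/(2π)) with the ℓ^2 sum of its Fourier coefficients: (1/(2π)) ∫_0^{2π} |f|^2 = Σ |c_n|^2.
Compute the left side: (1/(2π)) [∫_0^π 7^2 dx + ∫_π^{2π} 11^2 dx] = (1/(2π)) · (49π + 121π) = (49 + 121)/2 = 85.
So Σ_{n ∈ Z} |c_n|^2 = 85.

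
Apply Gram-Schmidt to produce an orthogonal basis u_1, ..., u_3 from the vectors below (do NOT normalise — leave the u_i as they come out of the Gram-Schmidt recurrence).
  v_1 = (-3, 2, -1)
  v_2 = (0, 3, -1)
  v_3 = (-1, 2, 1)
Orthogonal basis:
  u_1 = (-3, 2, -1)
  u_2 = (3/2, 2, -1/2)
  u_3 = (-16/91, 48/91, 144/91)

Apply the Gram-Schmidt recurrence
  u_1 = v_1
  u_i = v_i − Σ_{j<i} ((v_i · u_j) / (u_j · u_j)) · u_j.

Step by step this gives:
  u_1 = (-3, 2, -1)
  u_2 = (3/2, 2, -1/2)
  u_3 = (-16/91, 48/91, 144/91)

Orthogonality check:
  u_2 · u_1 = 0 (should be 0)
  u_3 · u_1 = 0 (should be 0)
  u_3 · u_2 = 0 (should be 0)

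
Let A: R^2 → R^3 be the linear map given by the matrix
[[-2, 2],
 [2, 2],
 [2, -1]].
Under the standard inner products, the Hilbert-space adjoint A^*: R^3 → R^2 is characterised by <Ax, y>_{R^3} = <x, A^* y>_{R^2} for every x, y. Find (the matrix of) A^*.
A^* = A^T =
[[-2, 2, 2],
 [2, 2, -1]]

For real matrices with standard dot products, the defining identity <Ax, y> = <x, A^* y> gives (Ax)^T y = x^T (A^*) y, i.e. x^T A^T y = x^T (A^*) y. Since this holds for all x, y, we must have A^* = A^T. Therefore
A^* =
[[-2, 2, 2],
 [2, 2, -1]].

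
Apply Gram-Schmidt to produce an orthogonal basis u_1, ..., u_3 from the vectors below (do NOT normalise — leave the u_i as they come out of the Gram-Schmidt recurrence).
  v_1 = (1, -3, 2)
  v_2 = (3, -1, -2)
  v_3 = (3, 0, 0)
Orthogonal basis:
  u_1 = (1, -3, 2)
  u_2 = (20/7, -4/7, -16/7)
  u_3 = (1, 1, 1)

Apply the Gram-Schmidt recurrence
  u_1 = v_1
  u_i = v_i − Σ_{j<i} ((v_i · u_j) / (u_j · u_j)) · u_j.

Step by step this gives:
  u_1 = (1, -3, 2)
  u_2 = (20/7, -4/7, -16/7)
  u_3 = (1, 1, 1)

Orthogonality check:
  u_2 · u_1 = 0 (should be 0)
  u_3 · u_1 = 0 (should be 0)
  u_3 · u_2 = 0 (should be 0)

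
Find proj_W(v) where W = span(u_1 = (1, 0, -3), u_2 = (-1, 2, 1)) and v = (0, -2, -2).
proj_W(v) = (12/11, -18/11, -18/11)

Set up U = [u_1 | ... | u_2] ∈ R^(3×2). The projector onto W = col(U) is P = U (U^T U)^(-1) U^T.
Compute U^T U =
  [10, -4]
  [-4, 6],
and U^T v = (6, -6).
Solve U^T U · c = U^T v for the coefficients: c = (3/11, -9/11). The projection is proj_W(v) = U c.
Check: (v - proj_W(v)) · u_1 = 0  (should be 0).
Check: (v - proj_W(v)) · u_2 = 0  (should be 0).
Result: proj_W(v) = (12/11, -18/11, -18/11).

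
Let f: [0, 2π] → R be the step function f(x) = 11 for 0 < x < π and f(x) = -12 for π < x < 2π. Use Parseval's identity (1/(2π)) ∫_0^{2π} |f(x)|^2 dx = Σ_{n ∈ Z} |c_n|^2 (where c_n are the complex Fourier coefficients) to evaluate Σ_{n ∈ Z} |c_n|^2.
Σ |c_n|^2 = 265/2

Parseval equates the L^2 energy of f (normalised by 1/(2π)) with the ℓ^2 sum of its Fourier coefficients: (1/(2π)) ∫_0^{2π} |f|^2 = Σ |c_n|^2.
Compute the left side: (1/(2π)) [∫_0^π 11^2 dx + ∫_π^{2π} (-12)^2 dx] = (1/(2π)) · (121π + 144π) = (121 + 144)/2 = 265/2.
So Σ_{n ∈ Z} |c_n|^2 = 265/2.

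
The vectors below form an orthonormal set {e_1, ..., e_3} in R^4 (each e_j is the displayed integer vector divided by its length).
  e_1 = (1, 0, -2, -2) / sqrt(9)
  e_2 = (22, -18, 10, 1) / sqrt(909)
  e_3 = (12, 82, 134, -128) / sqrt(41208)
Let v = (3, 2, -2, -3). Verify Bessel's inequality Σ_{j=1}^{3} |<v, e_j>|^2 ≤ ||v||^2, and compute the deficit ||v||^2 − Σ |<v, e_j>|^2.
Σ |<v, e_j>|^2 = 1084/51; ||v||^2 = 26; deficit = 242/51

Write each e_j = u_j / sqrt(<u_j, u_j>) where u_j is the displayed integer vector. Then <v, e_j> = <v, u_j> / sqrt(<u_j, u_j>), so |<v, e_j>|^2 = <v, u_j>^2 / <u_j, u_j>.
Coefficients: <v, e_1> = 13/sqrt(9), <v, e_2> = 7/sqrt(909), <v, e_3> = 316/sqrt(41208).
Square and sum: Σ |<v, e_j>|^2 = 1084/51.
Compute ||v||^2 = v·v = 26.
Deficit = 26 − 1084/51 = 242/51 ≥ 0, confirming Bessel's inequality. (The deficit equals ||v − Σ <v,e_j> e_j||^2, the squared distance from v to span{e_j}.)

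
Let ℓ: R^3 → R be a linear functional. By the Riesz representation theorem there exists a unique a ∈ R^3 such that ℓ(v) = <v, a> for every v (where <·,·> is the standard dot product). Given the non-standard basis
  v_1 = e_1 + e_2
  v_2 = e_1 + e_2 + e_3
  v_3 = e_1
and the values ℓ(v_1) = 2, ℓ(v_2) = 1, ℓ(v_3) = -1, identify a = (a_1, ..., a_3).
a = (-1, 3, -1)

Write a = (a_1, ..., a_3) in the standard basis. For each basis vector v_i, ℓ(v_i) = <v_i, a> is a linear equation in the a_j's. Collect the n equations into a matrix system V a = ℓ, where row i of V is v_i (expressed in the standard basis). Since V is invertible (lower-triangular with 1s on the diagonal, up to permutation), solve by back-substitution:
  V =
[[1, 1, 0],
 [1, 1, 1],
 [1, 0, 0]]
  V a = (2, 1, -1)
Solving gives a = (-1, 3, -1).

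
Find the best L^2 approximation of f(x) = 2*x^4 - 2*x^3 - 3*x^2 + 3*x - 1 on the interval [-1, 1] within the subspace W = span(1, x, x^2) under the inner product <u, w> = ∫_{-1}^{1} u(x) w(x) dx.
g(x) = -9*x^2/7 + 9*x/5 - 41/35

The best approximation g ∈ W is the orthogonal projection of f onto W. Writing g = a_0 + a_1 x + a_2 x^2, the coefficients solve the normal equations G · a = b where
  G_{ij} = <φ_i, φ_j> and b_i = <f, φ_i>, with φ_0 = 1, φ_1 = x, φ_2 = x^2.
G =
  [2, 0, 2/3]
  [0, 2/3, 0]
  [2/3, 0, 2/5],
b = (-16/5, 6/5, -136/105).
Solving gives a_0 = -41/35, a_1 = 9/5, a_2 = -9/7, so
  g(x) = -9*x^2/7 + 9*x/5 - 41/35.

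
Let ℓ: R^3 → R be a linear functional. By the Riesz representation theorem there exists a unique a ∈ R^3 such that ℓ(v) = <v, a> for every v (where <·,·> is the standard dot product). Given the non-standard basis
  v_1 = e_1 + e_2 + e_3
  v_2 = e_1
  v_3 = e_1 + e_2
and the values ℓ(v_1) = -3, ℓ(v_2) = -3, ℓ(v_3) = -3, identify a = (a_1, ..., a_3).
a = (-3, 0, 0)

Write a = (a_1, ..., a_3) in the standard basis. For each basis vector v_i, ℓ(v_i) = <v_i, a> is a linear equation in the a_j's. Collect the n equations into a matrix system V a = ℓ, where row i of V is v_i (expressed in the standard basis). Since V is invertible (lower-triangular with 1s on the diagonal, up to permutation), solve by back-substitution:
  V =
[[1, 1, 1],
 [1, 0, 0],
 [1, 1, 0]]
  V a = (-3, -3, -3)
Solving gives a = (-3, 0, 0).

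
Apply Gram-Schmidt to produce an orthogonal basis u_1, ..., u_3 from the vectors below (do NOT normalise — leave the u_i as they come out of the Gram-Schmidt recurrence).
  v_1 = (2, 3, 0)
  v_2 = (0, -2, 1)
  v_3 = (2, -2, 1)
Orthogonal basis:
  u_1 = (2, 3, 0)
  u_2 = (12/13, -8/13, 1)
  u_3 = (18/29, -12/29, -24/29)

Apply the Gram-Schmidt recurrence
  u_1 = v_1
  u_i = v_i − Σ_{j<i} ((v_i · u_j) / (u_j · u_j)) · u_j.

Step by step this gives:
  u_1 = (2, 3, 0)
  u_2 = (12/13, -8/13, 1)
  u_3 = (18/29, -12/29, -24/29)

Orthogonality check:
  u_2 · u_1 = 0 (should be 0)
  u_3 · u_1 = 0 (should be 0)
  u_3 · u_2 = 0 (should be 0)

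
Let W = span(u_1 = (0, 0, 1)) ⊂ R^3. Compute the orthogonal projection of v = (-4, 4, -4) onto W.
proj_W(v) = (0, 0, -4)

Set up U = [u_1 | ... | u_1] ∈ R^(3×1). The projector onto W = col(U) is P = U (U^T U)^(-1) U^T.
Compute U^T U =
  [1],
and U^T v = (-4).
Solve U^T U · c = U^T v for the coefficients: c = (-4). The projection is proj_W(v) = U c.
Check: (v - proj_W(v)) · u_1 = 0  (should be 0).
Result: proj_W(v) = (0, 0, -4).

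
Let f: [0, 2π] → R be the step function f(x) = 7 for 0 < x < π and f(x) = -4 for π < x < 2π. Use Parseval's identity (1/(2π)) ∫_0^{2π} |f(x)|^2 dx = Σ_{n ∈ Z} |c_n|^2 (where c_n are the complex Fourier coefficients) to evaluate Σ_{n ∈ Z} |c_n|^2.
Σ |c_n|^2 = 65/2

Parseval equates the L^2 energy of f (normalised by 1/(2π)) with the ℓ^2 sum of its Fourier coefficients: (1/(2π)) ∫_0^{2π} |f|^2 = Σ |c_n|^2.
Compute the left side: (1/(2π)) [∫_0^π 7^2 dx + ∫_π^{2π} (-4)^2 dx] = (1/(2π)) · (49π + 16π) = (49 + 16)/2 = 65/2.
So Σ_{n ∈ Z} |c_n|^2 = 65/2.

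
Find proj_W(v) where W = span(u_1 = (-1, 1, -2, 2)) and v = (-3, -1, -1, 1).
proj_W(v) = (-3/5, 3/5, -6/5, 6/5)

Set up U = [u_1 | ... | u_1] ∈ R^(4×1). The projector onto W = col(U) is P = U (U^T U)^(-1) U^T.
Compute U^T U =
  [10],
and U^T v = (6).
Solve U^T U · c = U^T v for the coefficients: c = (3/5). The projection is proj_W(v) = U c.
Check: (v - proj_W(v)) · u_1 = 0  (should be 0).
Result: proj_W(v) = (-3/5, 3/5, -6/5, 6/5).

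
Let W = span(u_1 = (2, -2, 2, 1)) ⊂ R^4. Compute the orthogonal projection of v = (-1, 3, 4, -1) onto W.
proj_W(v) = (-2/13, 2/13, -2/13, -1/13)

Set up U = [u_1 | ... | u_1] ∈ R^(4×1). The projector onto W = col(U) is P = U (U^T U)^(-1) U^T.
Compute U^T U =
  [13],
and U^T v = (-1).
Solve U^T U · c = U^T v for the coefficients: c = (-1/13). The projection is proj_W(v) = U c.
Check: (v - proj_W(v)) · u_1 = 0  (should be 0).
Result: proj_W(v) = (-2/13, 2/13, -2/13, -1/13).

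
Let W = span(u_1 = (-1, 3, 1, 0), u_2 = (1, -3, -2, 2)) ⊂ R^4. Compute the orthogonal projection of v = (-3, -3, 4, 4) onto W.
proj_W(v) = (1/9, -1/3, -8/9, 14/9)

Set up U = [u_1 | ... | u_2] ∈ R^(4×2). The projector onto W = col(U) is P = U (U^T U)^(-1) U^T.
Compute U^T U =
  [11, -12]
  [-12, 18],
and U^T v = (-2, 6).
Solve U^T U · c = U^T v for the coefficients: c = (2/3, 7/9). The projection is proj_W(v) = U c.
Check: (v - proj_W(v)) · u_1 = 0  (should be 0).
Check: (v - proj_W(v)) · u_2 = 0  (should be 0).
Result: proj_W(v) = (1/9, -1/3, -8/9, 14/9).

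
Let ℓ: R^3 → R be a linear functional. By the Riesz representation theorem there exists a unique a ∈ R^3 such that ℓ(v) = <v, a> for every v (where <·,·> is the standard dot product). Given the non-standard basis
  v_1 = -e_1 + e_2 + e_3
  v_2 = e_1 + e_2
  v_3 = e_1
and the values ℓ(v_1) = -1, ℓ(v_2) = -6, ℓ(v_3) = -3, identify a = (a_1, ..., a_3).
a = (-3, -3, -1)

Write a = (a_1, ..., a_3) in the standard basis. For each basis vector v_i, ℓ(v_i) = <v_i, a> is a linear equation in the a_j's. Collect the n equations into a matrix system V a = ℓ, where row i of V is v_i (expressed in the standard basis). Since V is invertible (lower-triangular with 1s on the diagonal, up to permutation), solve by back-substitution:
  V =
[[-1, 1, 1],
 [1, 1, 0],
 [1, 0, 0]]
  V a = (-1, -6, -3)
Solving gives a = (-3, -3, -1).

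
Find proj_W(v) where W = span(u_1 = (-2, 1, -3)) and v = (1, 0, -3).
proj_W(v) = (-1, 1/2, -3/2)

Set up U = [u_1 | ... | u_1] ∈ R^(3×1). The projector onto W = col(U) is P = U (U^T U)^(-1) U^T.
Compute U^T U =
  [14],
and U^T v = (7).
Solve U^T U · c = U^T v for the coefficients: c = (1/2). The projection is proj_W(v) = U c.
Check: (v - proj_W(v)) · u_1 = 0  (should be 0).
Result: proj_W(v) = (-1, 1/2, -3/2).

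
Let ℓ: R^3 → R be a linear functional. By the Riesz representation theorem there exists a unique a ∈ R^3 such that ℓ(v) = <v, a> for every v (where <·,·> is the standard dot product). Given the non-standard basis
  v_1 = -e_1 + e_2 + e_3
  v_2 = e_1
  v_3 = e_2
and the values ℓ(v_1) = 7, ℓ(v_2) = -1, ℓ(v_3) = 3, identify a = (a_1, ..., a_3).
a = (-1, 3, 3)

Write a = (a_1, ..., a_3) in the standard basis. For each basis vector v_i, ℓ(v_i) = <v_i, a> is a linear equation in the a_j's. Collect the n equations into a matrix system V a = ℓ, where row i of V is v_i (expressed in the standard basis). Since V is invertible (lower-triangular with 1s on the diagonal, up to permutation), solve by back-substitution:
  V =
[[-1, 1, 1],
 [1, 0, 0],
 [0, 1, 0]]
  V a = (7, -1, 3)
Solving gives a = (-1, 3, 3).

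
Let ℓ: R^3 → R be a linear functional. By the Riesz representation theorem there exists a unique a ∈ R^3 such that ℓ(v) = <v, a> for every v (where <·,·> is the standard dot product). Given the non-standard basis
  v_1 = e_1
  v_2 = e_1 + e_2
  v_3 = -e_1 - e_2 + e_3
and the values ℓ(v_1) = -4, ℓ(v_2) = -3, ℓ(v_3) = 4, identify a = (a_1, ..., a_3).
a = (-4, 1, 1)

Write a = (a_1, ..., a_3) in the standard basis. For each basis vector v_i, ℓ(v_i) = <v_i, a> is a linear equation in the a_j's. Collect the n equations into a matrix system V a = ℓ, where row i of V is v_i (expressed in the standard basis). Since V is invertible (lower-triangular with 1s on the diagonal, up to permutation), solve by back-substitution:
  V =
[[1, 0, 0],
 [1, 1, 0],
 [-1, -1, 1]]
  V a = (-4, -3, 4)
Solving gives a = (-4, 1, 1).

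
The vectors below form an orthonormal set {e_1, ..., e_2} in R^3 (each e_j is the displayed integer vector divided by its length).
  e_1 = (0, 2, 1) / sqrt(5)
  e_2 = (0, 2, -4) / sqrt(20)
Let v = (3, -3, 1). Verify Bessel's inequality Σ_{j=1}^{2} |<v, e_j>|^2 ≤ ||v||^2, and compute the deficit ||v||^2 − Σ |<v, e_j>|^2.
Σ |<v, e_j>|^2 = 10; ||v||^2 = 19; deficit = 9

Write each e_j = u_j / sqrt(<u_j, u_j>) where u_j is the displayed integer vector. Then <v, e_j> = <v, u_j> / sqrt(<u_j, u_j>), so |<v, e_j>|^2 = <v, u_j>^2 / <u_j, u_j>.
Coefficients: <v, e_1> = -5/sqrt(5), <v, e_2> = -10/sqrt(20).
Square and sum: Σ |<v, e_j>|^2 = 10.
Compute ||v||^2 = v·v = 19.
Deficit = 19 − 10 = 9 ≥ 0, confirming Bessel's inequality. (The deficit equals ||v − Σ <v,e_j> e_j||^2, the squared distance from v to span{e_j}.)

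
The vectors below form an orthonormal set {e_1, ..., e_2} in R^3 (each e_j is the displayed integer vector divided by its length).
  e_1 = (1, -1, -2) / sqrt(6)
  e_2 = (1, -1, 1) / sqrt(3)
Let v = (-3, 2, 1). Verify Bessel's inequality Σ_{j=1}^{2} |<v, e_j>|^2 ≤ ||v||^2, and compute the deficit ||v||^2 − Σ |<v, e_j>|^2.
Σ |<v, e_j>|^2 = 27/2; ||v||^2 = 14; deficit = 1/2

Write each e_j = u_j / sqrt(<u_j, u_j>) where u_j is the displayed integer vector. Then <v, e_j> = <v, u_j> / sqrt(<u_j, u_j>), so |<v, e_j>|^2 = <v, u_j>^2 / <u_j, u_j>.
Coefficients: <v, e_1> = -7/sqrt(6), <v, e_2> = -4/sqrt(3).
Square and sum: Σ |<v, e_j>|^2 = 27/2.
Compute ||v||^2 = v·v = 14.
Deficit = 14 − 27/2 = 1/2 ≥ 0, confirming Bessel's inequality. (The deficit equals ||v − Σ <v,e_j> e_j||^2, the squared distance from v to span{e_j}.)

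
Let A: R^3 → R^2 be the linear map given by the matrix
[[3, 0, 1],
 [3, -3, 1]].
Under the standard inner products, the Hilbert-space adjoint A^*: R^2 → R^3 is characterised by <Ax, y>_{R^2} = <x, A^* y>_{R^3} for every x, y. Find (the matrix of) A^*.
A^* = A^T =
[[3, 3],
 [0, -3],
 [1, 1]]

For real matrices with standard dot products, the defining identity <Ax, y> = <x, A^* y> gives (Ax)^T y = x^T (A^*) y, i.e. x^T A^T y = x^T (A^*) y. Since this holds for all x, y, we must have A^* = A^T. Therefore
A^* =
[[3, 3],
 [0, -3],
 [1, 1]].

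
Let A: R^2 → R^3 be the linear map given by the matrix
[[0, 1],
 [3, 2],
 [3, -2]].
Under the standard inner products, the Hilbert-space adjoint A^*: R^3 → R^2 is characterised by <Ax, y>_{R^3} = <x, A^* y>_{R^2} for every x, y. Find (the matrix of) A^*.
A^* = A^T =
[[0, 3, 3],
 [1, 2, -2]]

For real matrices with standard dot products, the defining identity <Ax, y> = <x, A^* y> gives (Ax)^T y = x^T (A^*) y, i.e. x^T A^T y = x^T (A^*) y. Since this holds for all x, y, we must have A^* = A^T. Therefore
A^* =
[[0, 3, 3],
 [1, 2, -2]].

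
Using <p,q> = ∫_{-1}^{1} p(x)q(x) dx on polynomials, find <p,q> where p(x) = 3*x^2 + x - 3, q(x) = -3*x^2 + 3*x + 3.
<p,q> = -38/5

Expand the product: p(x)·q(x) = -9*x^4 + 6*x^3 + 21*x^2 - 6*x - 9.
∫_{-1}^{1} of each monomial x^k gives [2/(k+1) if k even, 0 if k odd]. Integrating term-by-term (or equivalently evaluating the antiderivative F(x) = -9*x^5/5 + 3*x^4/2 + 7*x^3 - 3*x^2 - 9*x at the endpoints):
  F(1) − F(−1) = -53/10 − (23/10) = -38/5.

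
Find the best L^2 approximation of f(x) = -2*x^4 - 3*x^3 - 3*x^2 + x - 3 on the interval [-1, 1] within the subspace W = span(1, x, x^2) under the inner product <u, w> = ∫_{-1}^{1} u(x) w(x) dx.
g(x) = -33*x^2/7 - 4*x/5 - 99/35

The best approximation g ∈ W is the orthogonal projection of f onto W. Writing g = a_0 + a_1 x + a_2 x^2, the coefficients solve the normal equations G · a = b where
  G_{ij} = <φ_i, φ_j> and b_i = <f, φ_i>, with φ_0 = 1, φ_1 = x, φ_2 = x^2.
G =
  [2, 0, 2/3]
  [0, 2/3, 0]
  [2/3, 0, 2/5],
b = (-44/5, -8/15, -132/35).
Solving gives a_0 = -99/35, a_1 = -4/5, a_2 = -33/7, so
  g(x) = -33*x^2/7 - 4*x/5 - 99/35.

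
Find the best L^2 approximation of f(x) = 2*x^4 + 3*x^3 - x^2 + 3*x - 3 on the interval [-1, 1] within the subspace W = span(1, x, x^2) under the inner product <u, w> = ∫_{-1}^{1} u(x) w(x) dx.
g(x) = 5*x^2/7 + 24*x/5 - 111/35

The best approximation g ∈ W is the orthogonal projection of f onto W. Writing g = a_0 + a_1 x + a_2 x^2, the coefficients solve the normal equations G · a = b where
  G_{ij} = <φ_i, φ_j> and b_i = <f, φ_i>, with φ_0 = 1, φ_1 = x, φ_2 = x^2.
G =
  [2, 0, 2/3]
  [0, 2/3, 0]
  [2/3, 0, 2/5],
b = (-88/15, 16/5, -64/35).
Solving gives a_0 = -111/35, a_1 = 24/5, a_2 = 5/7, so
  g(x) = 5*x^2/7 + 24*x/5 - 111/35.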